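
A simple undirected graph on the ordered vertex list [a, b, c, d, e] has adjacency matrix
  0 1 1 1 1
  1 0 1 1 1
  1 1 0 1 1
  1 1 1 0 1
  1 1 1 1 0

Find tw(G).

A width-4 tree decomposition is:
Bags: B1 = {a, b, c, d, e}
Tree: (single bag)
With just one bag of size 5, the width is 5 − 1 = 4, so tw(G) ≤ 4. On the other hand G contains the 5-clique {a, b, c, d, e}. A clique must lie in a single bag of any decomposition, so no decomposition can have width below 4. The upper and lower bounds meet at 4, so that is the treewidth.

4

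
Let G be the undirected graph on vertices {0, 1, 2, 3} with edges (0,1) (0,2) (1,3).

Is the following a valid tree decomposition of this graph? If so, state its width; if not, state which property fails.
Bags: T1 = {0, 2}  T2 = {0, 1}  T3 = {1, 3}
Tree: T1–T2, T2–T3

Vertex coverage: the bags together contain {0, 1, 2, 3}, the full vertex set. Edge coverage: each edge of G has both endpoints in at least one bag. Running intersection: for every vertex, the bags containing it form a connected subtree. All three properties hold, so this is a valid tree decomposition of width max|bag| − 1 = 1, and hence tw(G) ≤ 1.

Yes; width 1.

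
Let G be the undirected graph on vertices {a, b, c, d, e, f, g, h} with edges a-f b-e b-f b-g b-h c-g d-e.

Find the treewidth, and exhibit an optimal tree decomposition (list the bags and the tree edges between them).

Treewidth 1.
Bags: B1 = {b, f}  B2 = {a, f}  B3 = {b, g}  B4 = {b, e}  B5 = {c, g}  B6 = {d, e}  B7 = {b, h}
Tree: B1–B2, B1–B3, B3–B4, B3–B5, B4–B6, B1–B7

Every bag has size at most 2, so the width is 2 − 1 = 1 and tw(G) ≤ 1. G has an edge, so its treewidth is at least 1. The upper and lower bounds meet at 1, so that is the treewidth.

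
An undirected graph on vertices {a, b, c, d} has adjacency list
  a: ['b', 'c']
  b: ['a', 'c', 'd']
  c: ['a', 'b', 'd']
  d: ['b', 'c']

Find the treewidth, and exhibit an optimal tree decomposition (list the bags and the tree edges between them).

The largest bag has 3 vertices, giving width 2; this decomposition certifies tw(G) ≤ 2. For the lower bound, the 3 vertices {b, c, d} are pairwise adjacent, and any tree decomposition puts a clique entirely inside one bag — forcing width ≥ 2. Therefore the treewidth is 2.

Treewidth 2.
One optimal decomposition is:
Bags: B1 = {b, c, d}  B2 = {a, b, c}
Tree: B1–B2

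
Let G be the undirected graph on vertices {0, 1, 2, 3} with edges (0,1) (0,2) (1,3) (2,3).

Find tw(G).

2

A width-2 tree decomposition is:
Bags: B1 = {0, 2, 3}  B2 = {0, 1, 3}
Tree: B1–B2
The largest bag has 3 vertices, giving width 2; this decomposition certifies tw(G) ≤ 2. For the lower bound, G contains the cycle 3–2–0–1–3, so G is not a forest; only forests have treewidth ≤ 1, hence tw(G) ≥ 2. Hence tw(G) = 2 exactly.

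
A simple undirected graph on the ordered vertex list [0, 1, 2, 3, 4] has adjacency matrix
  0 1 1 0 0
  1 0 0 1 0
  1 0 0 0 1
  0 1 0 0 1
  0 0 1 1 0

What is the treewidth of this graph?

2

A width-2 tree decomposition is:
Bags: B1 = {0, 2, 4}  B2 = {0, 1, 4}  B3 = {1, 3, 4}
Tree: B1–B2, B2–B3
The largest bag has 3 vertices, giving width 2; this decomposition certifies tw(G) ≤ 2. Since 4–2–0–1–3–4 is a cycle in G, G is not acyclic. Forests are exactly the graphs of treewidth ≤ 1, so tw(G) ≥ 2. Therefore the treewidth is 2.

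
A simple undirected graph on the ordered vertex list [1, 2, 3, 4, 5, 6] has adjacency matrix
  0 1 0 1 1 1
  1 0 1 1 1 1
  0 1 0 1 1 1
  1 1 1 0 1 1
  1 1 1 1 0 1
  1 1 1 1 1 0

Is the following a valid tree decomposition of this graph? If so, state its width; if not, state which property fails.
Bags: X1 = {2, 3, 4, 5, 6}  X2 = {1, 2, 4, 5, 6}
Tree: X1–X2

Yes; width 4.

Every vertex of G appears in some bag (union = {1, 2, 3, 4, 5, 6}); every edge is covered by a bag; and for each vertex v the set of bags containing v is connected in the bag tree. The decomposition is therefore valid. The largest bag has 5 vertices, so the width is 4.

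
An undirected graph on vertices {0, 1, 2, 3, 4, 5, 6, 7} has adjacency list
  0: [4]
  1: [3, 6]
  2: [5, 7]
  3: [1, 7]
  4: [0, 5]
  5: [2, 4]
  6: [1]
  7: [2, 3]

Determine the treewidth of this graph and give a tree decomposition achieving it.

Every bag has size at most 2, so the width is 2 − 1 = 1 and tw(G) ≤ 1. Any graph with an edge has treewidth ≥ 1, and G has the edge 0–4. Therefore the treewidth is 1.

Treewidth 1.
One such decomposition:
Bags: B1 = {0, 4}  B2 = {4, 5}  B3 = {2, 5}  B4 = {2, 7}  B5 = {3, 7}  B6 = {1, 3}  B7 = {1, 6}
Tree: B1–B2, B2–B3, B3–B4, B4–B5, B5–B6, B6–B7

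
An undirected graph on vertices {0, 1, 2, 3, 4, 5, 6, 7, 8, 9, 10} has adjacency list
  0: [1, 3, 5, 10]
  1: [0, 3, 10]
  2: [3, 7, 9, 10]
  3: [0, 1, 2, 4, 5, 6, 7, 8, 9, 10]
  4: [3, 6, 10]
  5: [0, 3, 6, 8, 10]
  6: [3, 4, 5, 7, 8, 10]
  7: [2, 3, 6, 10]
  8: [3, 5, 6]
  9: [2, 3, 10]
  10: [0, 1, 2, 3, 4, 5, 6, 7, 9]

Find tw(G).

3

A width-3 tree decomposition is:
Bags: B1 = {0, 1, 3, 10}  B2 = {0, 3, 5, 10}  B3 = {3, 5, 6, 10}  B4 = {3, 6, 7, 10}  B5 = {3, 5, 6, 8}  B6 = {2, 3, 7, 10}  B7 = {2, 3, 9, 10}  B8 = {3, 4, 6, 10}
Tree: B1–B2, B2–B3, B3–B4, B3–B5, B4–B6, B6–B7, B3–B8
The largest bag has 4 vertices, giving width 3; this decomposition certifies tw(G) ≤ 3. Conversely, {3, 5, 6, 8} is a clique of size 4, and the vertices of any clique must share a bag in every tree decomposition; so some bag has ≥ 4 vertices and tw(G) ≥ 3. Hence tw(G) = 3 exactly.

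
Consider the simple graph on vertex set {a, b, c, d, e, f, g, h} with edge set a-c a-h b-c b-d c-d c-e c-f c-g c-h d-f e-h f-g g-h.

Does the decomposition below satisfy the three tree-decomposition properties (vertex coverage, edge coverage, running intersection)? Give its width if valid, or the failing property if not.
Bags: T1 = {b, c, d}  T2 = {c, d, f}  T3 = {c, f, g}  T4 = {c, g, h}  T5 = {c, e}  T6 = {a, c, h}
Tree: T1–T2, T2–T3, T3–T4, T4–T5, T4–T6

A tree decomposition must satisfy three properties: every vertex lies in some bag; for every edge, both endpoints lie together in some bag; and for every vertex, the bags containing it form a connected subtree. Here edge (h,e) lies in no bag, so the decomposition is invalid.

No — edge (h,e) lies in no bag.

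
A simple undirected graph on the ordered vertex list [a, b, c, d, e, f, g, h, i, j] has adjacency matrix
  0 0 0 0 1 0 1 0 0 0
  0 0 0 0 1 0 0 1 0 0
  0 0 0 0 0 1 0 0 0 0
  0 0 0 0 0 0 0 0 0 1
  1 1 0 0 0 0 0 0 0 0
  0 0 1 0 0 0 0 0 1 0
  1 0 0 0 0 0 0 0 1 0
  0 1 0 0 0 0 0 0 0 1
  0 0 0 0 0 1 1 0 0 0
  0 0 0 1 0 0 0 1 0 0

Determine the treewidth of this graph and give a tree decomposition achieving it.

Every bag has size at most 2, so the width is 2 − 1 = 1 and tw(G) ≤ 1. Since G has at least one edge (e.g. d–j), it is not an edgeless graph, so tw(G) ≥ 1. The upper and lower bounds meet at 1, so that is the treewidth.

Treewidth 1.
One optimal decomposition is:
Bags: B1 = {d, j}  B2 = {h, j}  B3 = {b, h}  B4 = {b, e}  B5 = {a, e}  B6 = {a, g}  B7 = {g, i}  B8 = {f, i}  B9 = {c, f}
Tree: B1–B2, B2–B3, B3–B4, B4–B5, B5–B6, B6–B7, B7–B8, B8–B9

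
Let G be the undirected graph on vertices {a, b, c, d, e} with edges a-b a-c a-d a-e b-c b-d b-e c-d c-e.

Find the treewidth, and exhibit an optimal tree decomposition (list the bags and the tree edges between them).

Treewidth 3.
One optimal decomposition is:
Bags: B1 = {a, b, c, e}  B2 = {a, b, c, d}
Tree: B1–B2

Every bag has size at most 4, so the width is 4 − 1 = 3 and tw(G) ≤ 3. For the lower bound, the 4 vertices {a, b, c, d} are pairwise adjacent, and any tree decomposition puts a clique entirely inside one bag — forcing width ≥ 3. Therefore the treewidth is 3.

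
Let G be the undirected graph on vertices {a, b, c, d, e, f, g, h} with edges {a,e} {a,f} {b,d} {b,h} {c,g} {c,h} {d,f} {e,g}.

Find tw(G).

A width-2 tree decomposition is:
Bags: B1 = {b, d, h}  B2 = {c, d, h}  B3 = {c, d, g}  B4 = {d, e, g}  B5 = {a, d, e}  B6 = {a, d, f}
Tree: B1–B2, B2–B3, B3–B4, B4–B5, B5–B6
Each bag holds 3 vertices, so the decomposition has width 2, which upper-bounds the treewidth. The edges d–b–h–c–g–e–a–f–d form a cycle, so G is not a tree and its treewidth is at least 2. Combining the bounds, tw(G) = 2.

2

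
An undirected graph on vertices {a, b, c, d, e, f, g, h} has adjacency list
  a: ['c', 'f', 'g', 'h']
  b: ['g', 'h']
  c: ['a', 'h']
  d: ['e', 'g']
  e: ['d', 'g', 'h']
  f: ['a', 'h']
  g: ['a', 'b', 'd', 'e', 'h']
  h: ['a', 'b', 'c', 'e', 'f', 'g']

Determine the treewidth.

2

A width-2 tree decomposition is:
Bags: B1 = {b, g, h}  B2 = {e, g, h}  B3 = {a, g, h}  B4 = {a, f, h}  B5 = {d, e, g}  B6 = {a, c, h}
Tree: B1–B2, B2–B3, B3–B4, B2–B5, B4–B6
The largest bag has 3 vertices, giving width 2; this decomposition certifies tw(G) ≤ 2. For the lower bound, the 3 vertices {d, e, g} are pairwise adjacent, and any tree decomposition puts a clique entirely inside one bag — forcing width ≥ 2. Combining the bounds, tw(G) = 2.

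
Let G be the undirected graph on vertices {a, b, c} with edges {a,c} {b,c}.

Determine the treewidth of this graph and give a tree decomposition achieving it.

Each bag holds 2 vertices, so the decomposition has width 1, which upper-bounds the treewidth. Since G has at least one edge (e.g. c–a), it is not an edgeless graph, so tw(G) ≥ 1. Hence tw(G) = 1 exactly.

Treewidth 1.
One optimal decomposition is:
Bags: B1 = {a, c}  B2 = {b, c}
Tree: B1–B2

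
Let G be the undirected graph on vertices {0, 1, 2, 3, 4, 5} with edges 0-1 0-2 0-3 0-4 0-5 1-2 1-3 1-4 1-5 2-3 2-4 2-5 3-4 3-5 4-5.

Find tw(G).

A width-5 tree decomposition is:
Bags: B1 = {0, 1, 2, 3, 4, 5}
Tree: (single bag)
With just one bag of size 6, the width is 6 − 1 = 5, so tw(G) ≤ 5. Conversely, {0, 1, 2, 3, 4, 5} is a clique of size 6, and the vertices of any clique must share a bag in every tree decomposition; so some bag has ≥ 6 vertices and tw(G) ≥ 5. The upper and lower bounds meet at 5, so that is the treewidth.

5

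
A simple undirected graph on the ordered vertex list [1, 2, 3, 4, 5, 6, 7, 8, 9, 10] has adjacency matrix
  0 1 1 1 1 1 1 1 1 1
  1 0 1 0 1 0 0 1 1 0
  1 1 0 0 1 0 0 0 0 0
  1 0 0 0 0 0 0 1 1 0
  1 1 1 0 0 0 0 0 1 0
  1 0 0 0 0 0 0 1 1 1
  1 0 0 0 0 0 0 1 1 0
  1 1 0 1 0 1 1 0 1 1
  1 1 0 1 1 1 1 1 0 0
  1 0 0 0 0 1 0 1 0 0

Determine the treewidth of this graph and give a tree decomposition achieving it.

Treewidth 3.
One such decomposition:
Bags: B1 = {1, 4, 8, 9}  B2 = {1, 2, 8, 9}  B3 = {1, 2, 5, 9}  B4 = {1, 7, 8, 9}  B5 = {1, 2, 3, 5}  B6 = {1, 6, 8, 9}  B7 = {1, 6, 8, 10}
Tree: B1–B2, B2–B3, B2–B4, B3–B5, B1–B6, B6–B7

The largest bag has 4 vertices, giving width 3; this decomposition certifies tw(G) ≤ 3. Conversely, {1, 2, 8, 9} is a clique of size 4, and the vertices of any clique must share a bag in every tree decomposition; so some bag has ≥ 4 vertices and tw(G) ≥ 3. Therefore the treewidth is 3.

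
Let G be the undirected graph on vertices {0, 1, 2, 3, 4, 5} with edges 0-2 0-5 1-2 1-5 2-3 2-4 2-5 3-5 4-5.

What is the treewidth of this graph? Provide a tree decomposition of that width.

Every bag has size at most 3, so the width is 3 − 1 = 2 and tw(G) ≤ 2. Conversely, {0, 2, 5} is a clique of size 3, and the vertices of any clique must share a bag in every tree decomposition; so some bag has ≥ 3 vertices and tw(G) ≥ 2. Combining the bounds, tw(G) = 2.

Treewidth 2.
One optimal decomposition is:
Bags: B1 = {2, 4, 5}  B2 = {1, 2, 5}  B3 = {0, 2, 5}  B4 = {2, 3, 5}
Tree: B1–B2, B1–B3, B3–B4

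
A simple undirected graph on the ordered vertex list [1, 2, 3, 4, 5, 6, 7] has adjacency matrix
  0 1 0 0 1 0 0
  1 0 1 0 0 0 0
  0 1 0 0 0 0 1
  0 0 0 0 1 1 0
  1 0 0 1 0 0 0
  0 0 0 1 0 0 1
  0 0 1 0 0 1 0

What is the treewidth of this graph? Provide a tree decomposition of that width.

Treewidth 2.
Bags: B1 = {2, 3, 7}  B2 = {2, 6, 7}  B3 = {2, 4, 6}  B4 = {2, 4, 5}  B5 = {1, 2, 5}
Tree: B1–B2, B2–B3, B3–B4, B4–B5

The largest bag has 3 vertices, giving width 2; this decomposition certifies tw(G) ≤ 2. The edges 2–3–7–6–4–5–1–2 form a cycle, so G is not a tree and its treewidth is at least 2. Combining the bounds, tw(G) = 2.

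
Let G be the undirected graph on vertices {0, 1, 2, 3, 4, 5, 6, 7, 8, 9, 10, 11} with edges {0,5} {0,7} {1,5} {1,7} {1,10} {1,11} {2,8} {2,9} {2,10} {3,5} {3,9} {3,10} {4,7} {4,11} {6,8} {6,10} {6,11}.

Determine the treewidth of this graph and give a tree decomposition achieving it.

Each bag holds 4 vertices, so the decomposition has width 3, which upper-bounds the treewidth. For the lower bound: the 4 vertex sets {0,4,7}, {11}, {1}, {3,5,6,10} are disjoint, each induces a connected subgraph, and every pair is joined by at least one edge of G. Contracting each set to a single vertex therefore yields K_{4} as a minor, and since treewidth is minor-monotone, tw(G) ≥ tw(K_{4}) = 3. The upper and lower bounds meet at 3, so that is the treewidth.

Treewidth 3.
One such decomposition:
Bags: B1 = {0, 4, 7, 11}  B2 = {0, 1, 7, 11}  B3 = {0, 1, 5, 11}  B4 = {1, 5, 6, 11}  B5 = {1, 5, 6, 10}  B6 = {3, 5, 6, 10}  B7 = {3, 6, 8, 10}  B8 = {2, 3, 8, 10}  B9 = {2, 3, 8, 9}
Tree: B1–B2, B2–B3, B3–B4, B4–B5, B5–B6, B6–B7, B7–B8, B8–B9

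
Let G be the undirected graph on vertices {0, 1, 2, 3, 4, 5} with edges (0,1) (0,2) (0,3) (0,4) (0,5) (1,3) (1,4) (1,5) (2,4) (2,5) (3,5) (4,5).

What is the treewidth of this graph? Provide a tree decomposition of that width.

Each bag holds 4 vertices, so the decomposition has width 3, which upper-bounds the treewidth. On the other hand G contains the 4-clique {0, 1, 3, 5}. A clique must lie in a single bag of any decomposition, so no decomposition can have width below 3. Therefore the treewidth is 3.

Treewidth 3.
Bags: B1 = {0, 2, 4, 5}  B2 = {0, 1, 4, 5}  B3 = {0, 1, 3, 5}
Tree: B1–B2, B2–B3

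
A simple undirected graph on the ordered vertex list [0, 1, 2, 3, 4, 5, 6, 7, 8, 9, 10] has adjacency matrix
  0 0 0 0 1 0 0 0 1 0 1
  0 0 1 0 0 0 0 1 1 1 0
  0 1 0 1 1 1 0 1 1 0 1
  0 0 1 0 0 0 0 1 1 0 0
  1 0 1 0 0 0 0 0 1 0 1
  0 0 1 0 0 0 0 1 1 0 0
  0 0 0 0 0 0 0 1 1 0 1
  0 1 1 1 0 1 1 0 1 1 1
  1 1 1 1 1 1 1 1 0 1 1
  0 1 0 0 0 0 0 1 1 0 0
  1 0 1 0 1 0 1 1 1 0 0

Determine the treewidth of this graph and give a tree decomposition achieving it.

Each bag holds 4 vertices, so the decomposition has width 3, which upper-bounds the treewidth. Conversely, {0, 4, 8, 10} is a clique of size 4, and the vertices of any clique must share a bag in every tree decomposition; so some bag has ≥ 4 vertices and tw(G) ≥ 3. Hence tw(G) = 3 exactly.

Treewidth 3.
Bags: B1 = {2, 3, 7, 8}  B2 = {2, 7, 8, 10}  B3 = {2, 5, 7, 8}  B4 = {6, 7, 8, 10}  B5 = {2, 4, 8, 10}  B6 = {0, 4, 8, 10}  B7 = {1, 2, 7, 8}  B8 = {1, 7, 8, 9}
Tree: B1–B2, B1–B3, B2–B4, B2–B5, B5–B6, B3–B7, B7–B8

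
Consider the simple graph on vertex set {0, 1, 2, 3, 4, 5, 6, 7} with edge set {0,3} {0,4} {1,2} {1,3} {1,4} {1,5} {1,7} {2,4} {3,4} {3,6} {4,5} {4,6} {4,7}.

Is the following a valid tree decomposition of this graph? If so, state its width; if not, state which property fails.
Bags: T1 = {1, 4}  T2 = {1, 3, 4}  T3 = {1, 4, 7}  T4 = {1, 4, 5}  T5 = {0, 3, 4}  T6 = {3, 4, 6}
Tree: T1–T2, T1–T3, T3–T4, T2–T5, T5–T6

No — vertex 2 appears in no bag.

A tree decomposition must satisfy three properties: every vertex lies in some bag; for every edge, both endpoints lie together in some bag; and for every vertex, the bags containing it form a connected subtree. Here vertex 2 appears in no bag, so the decomposition is invalid.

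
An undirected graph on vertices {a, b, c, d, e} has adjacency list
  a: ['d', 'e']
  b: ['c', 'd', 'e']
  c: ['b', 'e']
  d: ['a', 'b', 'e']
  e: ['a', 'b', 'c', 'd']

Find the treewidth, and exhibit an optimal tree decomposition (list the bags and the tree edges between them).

Each bag holds 3 vertices, so the decomposition has width 2, which upper-bounds the treewidth. Conversely, {a, d, e} is a clique of size 3, and the vertices of any clique must share a bag in every tree decomposition; so some bag has ≥ 3 vertices and tw(G) ≥ 2. Combining the bounds, tw(G) = 2.

Treewidth 2.
One optimal decomposition is:
Bags: B1 = {b, d, e}  B2 = {a, d, e}  B3 = {b, c, e}
Tree: B1–B2, B1–B3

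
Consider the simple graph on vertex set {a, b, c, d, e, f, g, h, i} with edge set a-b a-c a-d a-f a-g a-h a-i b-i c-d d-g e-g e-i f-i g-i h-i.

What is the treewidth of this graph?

A width-2 tree decomposition is:
Bags: B1 = {a, h, i}  B2 = {a, g, i}  B3 = {a, d, g}  B4 = {a, b, i}  B5 = {a, c, d}  B6 = {a, f, i}  B7 = {e, g, i}
Tree: B1–B2, B2–B3, B2–B4, B3–B5, B1–B6, B2–B7
The largest bag has 3 vertices, giving width 2; this decomposition certifies tw(G) ≤ 2. For the lower bound, the 3 vertices {e, g, i} are pairwise adjacent, and any tree decomposition puts a clique entirely inside one bag — forcing width ≥ 2. Hence tw(G) = 2 exactly.

2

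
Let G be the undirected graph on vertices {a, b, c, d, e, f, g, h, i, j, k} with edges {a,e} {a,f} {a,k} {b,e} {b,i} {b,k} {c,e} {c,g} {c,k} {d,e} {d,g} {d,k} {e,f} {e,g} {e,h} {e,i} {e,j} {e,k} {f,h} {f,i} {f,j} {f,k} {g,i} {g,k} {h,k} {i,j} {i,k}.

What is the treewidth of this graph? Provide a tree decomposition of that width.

Treewidth 3.
One such decomposition:
Bags: B1 = {d, e, g, k}  B2 = {e, g, i, k}  B3 = {b, e, i, k}  B4 = {c, e, g, k}  B5 = {e, f, i, k}  B6 = {e, f, i, j}  B7 = {e, f, h, k}  B8 = {a, e, f, k}
Tree: B1–B2, B2–B3, B1–B4, B2–B5, B5–B6, B5–B7, B5–B8

The largest bag has 4 vertices, giving width 3; this decomposition certifies tw(G) ≤ 3. On the other hand G contains the 4-clique {e, f, i, j}. A clique must lie in a single bag of any decomposition, so no decomposition can have width below 3. Combining the bounds, tw(G) = 3.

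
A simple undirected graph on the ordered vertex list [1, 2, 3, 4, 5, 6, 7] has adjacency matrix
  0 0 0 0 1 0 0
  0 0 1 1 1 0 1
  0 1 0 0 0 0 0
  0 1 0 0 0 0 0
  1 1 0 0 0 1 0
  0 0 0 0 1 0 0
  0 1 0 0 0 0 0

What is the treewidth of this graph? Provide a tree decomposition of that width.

Every bag has size at most 2, so the width is 2 − 1 = 1 and tw(G) ≤ 1. Any graph with an edge has treewidth ≥ 1, and G has the edge 4–2. Therefore the treewidth is 1.

Treewidth 1.
One optimal decomposition is:
Bags: B1 = {2, 4}  B2 = {2, 7}  B3 = {2, 5}  B4 = {2, 3}  B5 = {1, 5}  B6 = {5, 6}
Tree: B1–B2, B1–B3, B2–B4, B3–B5, B5–B6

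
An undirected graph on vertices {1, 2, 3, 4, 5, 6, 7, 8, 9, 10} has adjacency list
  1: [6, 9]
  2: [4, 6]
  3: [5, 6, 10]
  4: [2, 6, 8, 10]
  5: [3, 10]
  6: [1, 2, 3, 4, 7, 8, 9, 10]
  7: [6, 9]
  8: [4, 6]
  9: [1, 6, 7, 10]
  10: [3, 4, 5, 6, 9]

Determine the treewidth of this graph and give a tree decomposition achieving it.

The largest bag has 3 vertices, giving width 2; this decomposition certifies tw(G) ≤ 2. For the lower bound, the 3 vertices {3, 5, 10} are pairwise adjacent, and any tree decomposition puts a clique entirely inside one bag — forcing width ≥ 2. Therefore the treewidth is 2.

Treewidth 2.
One such decomposition:
Bags: B1 = {6, 7, 9}  B2 = {6, 9, 10}  B3 = {3, 6, 10}  B4 = {3, 5, 10}  B5 = {4, 6, 10}  B6 = {2, 4, 6}  B7 = {4, 6, 8}  B8 = {1, 6, 9}
Tree: B1–B2, B2–B3, B3–B4, B3–B5, B5–B6, B5–B7, B2–B8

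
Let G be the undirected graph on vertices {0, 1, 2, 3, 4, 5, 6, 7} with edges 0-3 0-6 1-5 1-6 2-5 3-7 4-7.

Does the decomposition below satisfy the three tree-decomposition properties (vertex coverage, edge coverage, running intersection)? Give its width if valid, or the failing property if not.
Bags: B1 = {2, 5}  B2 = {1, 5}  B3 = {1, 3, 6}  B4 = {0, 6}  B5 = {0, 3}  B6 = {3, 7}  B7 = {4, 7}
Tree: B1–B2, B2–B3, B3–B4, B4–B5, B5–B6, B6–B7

A tree decomposition must satisfy three properties: every vertex lies in some bag; for every edge, both endpoints lie together in some bag; and for every vertex, the bags containing it form a connected subtree. Here bags containing vertex 3 are not connected in the tree, so the decomposition is invalid.

No — bags containing vertex 3 are not connected in the tree.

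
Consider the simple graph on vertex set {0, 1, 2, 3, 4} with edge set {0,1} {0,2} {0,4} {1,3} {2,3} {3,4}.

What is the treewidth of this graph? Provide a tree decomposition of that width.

Treewidth 2.
One optimal decomposition is:
Bags: B1 = {0, 1, 3}  B2 = {0, 3, 4}  B3 = {0, 2, 3}
Tree: B1–B2, B2–B3

The largest bag has 3 vertices, giving width 2; this decomposition certifies tw(G) ≤ 2. The edges 3–1–0–4–3 form a cycle, so G is not a tree and its treewidth is at least 2. Therefore the treewidth is 2.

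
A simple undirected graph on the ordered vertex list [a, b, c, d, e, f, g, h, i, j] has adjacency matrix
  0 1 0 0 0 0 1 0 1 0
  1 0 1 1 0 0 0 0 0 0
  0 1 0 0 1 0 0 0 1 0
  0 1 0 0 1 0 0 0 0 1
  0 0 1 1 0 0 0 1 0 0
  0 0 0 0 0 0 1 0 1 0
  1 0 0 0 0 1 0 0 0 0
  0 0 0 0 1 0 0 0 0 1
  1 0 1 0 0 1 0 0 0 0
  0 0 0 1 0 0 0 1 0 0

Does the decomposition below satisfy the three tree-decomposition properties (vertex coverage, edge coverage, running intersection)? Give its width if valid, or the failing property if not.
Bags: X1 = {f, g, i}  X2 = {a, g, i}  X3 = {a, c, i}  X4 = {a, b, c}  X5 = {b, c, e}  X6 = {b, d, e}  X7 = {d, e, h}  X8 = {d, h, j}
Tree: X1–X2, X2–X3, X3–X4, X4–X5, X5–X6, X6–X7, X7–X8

Vertex coverage: the bags together contain {a, b, c, d, e, f, g, h, i, j}, the full vertex set. Edge coverage: each edge of G has both endpoints in at least one bag. Running intersection: for every vertex, the bags containing it form a connected subtree. All three properties hold, so this is a valid tree decomposition of width max|bag| − 1 = 2, and hence tw(G) ≤ 2.

Yes; width 2.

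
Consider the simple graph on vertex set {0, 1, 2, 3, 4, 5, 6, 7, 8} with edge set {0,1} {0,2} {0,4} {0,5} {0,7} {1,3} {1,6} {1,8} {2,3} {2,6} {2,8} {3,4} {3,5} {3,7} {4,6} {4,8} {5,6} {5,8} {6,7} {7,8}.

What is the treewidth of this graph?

A width-4 tree decomposition is:
Bags: B1 = {0, 3, 5, 6, 8}  B2 = {0, 1, 3, 6, 8}  B3 = {0, 3, 4, 6, 8}  B4 = {0, 2, 3, 6, 8}  B5 = {0, 3, 6, 7, 8}
Tree: B1–B2, B2–B3, B3–B4, B4–B5
The largest bag has 5 vertices, giving width 4; this decomposition certifies tw(G) ≤ 4. For the lower bound: the 5 vertex sets {5,6}, {1,3}, {4,8}, {0}, {2} are disjoint, each induces a connected subgraph, and every pair is joined by at least one edge of G. Contracting each set to a single vertex therefore yields K_{5} as a minor, and since treewidth is minor-monotone, tw(G) ≥ tw(K_{5}) = 4. Combining the bounds, tw(G) = 4.

4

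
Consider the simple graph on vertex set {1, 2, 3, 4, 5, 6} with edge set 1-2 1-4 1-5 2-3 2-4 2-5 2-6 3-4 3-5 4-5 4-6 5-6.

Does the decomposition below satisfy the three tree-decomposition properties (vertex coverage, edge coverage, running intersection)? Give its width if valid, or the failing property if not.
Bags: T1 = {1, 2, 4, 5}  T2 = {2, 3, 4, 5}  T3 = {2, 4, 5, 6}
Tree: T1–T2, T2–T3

Checking the three conditions: (i) the bags cover all of {1, 2, 3, 4, 5, 6}; (ii) for each edge, some bag contains both endpoints; (iii) the bags containing any fixed vertex form a subtree. All hold, so the decomposition is valid with width 4 − 1 = 3.

Yes; width 3.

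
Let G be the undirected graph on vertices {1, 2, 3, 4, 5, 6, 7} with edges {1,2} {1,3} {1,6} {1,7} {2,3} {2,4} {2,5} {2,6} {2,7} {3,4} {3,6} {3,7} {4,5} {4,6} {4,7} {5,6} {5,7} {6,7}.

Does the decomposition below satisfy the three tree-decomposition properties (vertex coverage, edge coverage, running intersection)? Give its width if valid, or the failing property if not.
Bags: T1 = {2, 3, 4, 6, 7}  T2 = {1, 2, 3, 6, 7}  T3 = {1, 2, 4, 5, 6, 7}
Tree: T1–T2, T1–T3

No — bags containing vertex 1 are not connected in the tree.

A tree decomposition must satisfy three properties: every vertex lies in some bag; for every edge, both endpoints lie together in some bag; and for every vertex, the bags containing it form a connected subtree. Here bags containing vertex 1 are not connected in the tree, so the decomposition is invalid.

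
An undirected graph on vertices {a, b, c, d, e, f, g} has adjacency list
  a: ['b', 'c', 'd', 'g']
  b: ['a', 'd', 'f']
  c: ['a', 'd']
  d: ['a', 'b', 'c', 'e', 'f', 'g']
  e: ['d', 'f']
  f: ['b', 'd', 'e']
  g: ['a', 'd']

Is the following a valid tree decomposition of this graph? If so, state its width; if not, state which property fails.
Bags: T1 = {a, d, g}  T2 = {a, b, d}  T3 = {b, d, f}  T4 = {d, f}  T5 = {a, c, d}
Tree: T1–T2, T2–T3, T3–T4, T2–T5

A tree decomposition must satisfy three properties: every vertex lies in some bag; for every edge, both endpoints lie together in some bag; and for every vertex, the bags containing it form a connected subtree. Here vertex e appears in no bag, so the decomposition is invalid.

No — vertex e appears in no bag.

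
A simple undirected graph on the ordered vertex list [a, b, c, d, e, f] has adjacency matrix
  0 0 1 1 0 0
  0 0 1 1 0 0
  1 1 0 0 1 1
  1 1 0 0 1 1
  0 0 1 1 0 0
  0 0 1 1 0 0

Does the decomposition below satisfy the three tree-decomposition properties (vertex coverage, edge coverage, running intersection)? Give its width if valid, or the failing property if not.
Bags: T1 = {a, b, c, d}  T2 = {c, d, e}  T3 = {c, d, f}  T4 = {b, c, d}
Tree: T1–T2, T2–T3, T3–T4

No — bags containing vertex b are not connected in the tree.

A tree decomposition must satisfy three properties: every vertex lies in some bag; for every edge, both endpoints lie together in some bag; and for every vertex, the bags containing it form a connected subtree. Here bags containing vertex b are not connected in the tree, so the decomposition is invalid.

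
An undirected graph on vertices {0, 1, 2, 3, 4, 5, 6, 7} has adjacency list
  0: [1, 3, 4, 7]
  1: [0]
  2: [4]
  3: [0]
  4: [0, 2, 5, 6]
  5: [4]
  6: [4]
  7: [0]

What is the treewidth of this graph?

1

A width-1 tree decomposition is:
Bags: B1 = {0, 3}  B2 = {0, 4}  B3 = {0, 7}  B4 = {2, 4}  B5 = {0, 1}  B6 = {4, 5}  B7 = {4, 6}
Tree: B1–B2, B2–B3, B2–B4, B2–B5, B2–B6, B4–B7
Each bag holds 2 vertices, so the decomposition has width 1, which upper-bounds the treewidth. Any graph with an edge has treewidth ≥ 1, and G has the edge 3–0. The upper and lower bounds meet at 1, so that is the treewidth.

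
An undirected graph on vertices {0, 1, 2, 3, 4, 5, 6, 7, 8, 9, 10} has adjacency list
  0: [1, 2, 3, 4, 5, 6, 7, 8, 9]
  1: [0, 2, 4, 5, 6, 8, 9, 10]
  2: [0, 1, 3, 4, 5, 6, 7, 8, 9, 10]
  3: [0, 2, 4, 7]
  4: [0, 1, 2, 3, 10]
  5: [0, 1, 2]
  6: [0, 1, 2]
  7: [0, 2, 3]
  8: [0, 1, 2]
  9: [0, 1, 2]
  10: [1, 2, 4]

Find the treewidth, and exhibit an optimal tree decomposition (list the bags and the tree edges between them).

Treewidth 3.
One such decomposition:
Bags: B1 = {0, 1, 2, 4}  B2 = {0, 1, 2, 8}  B3 = {0, 1, 2, 5}  B4 = {0, 2, 3, 4}  B5 = {0, 2, 3, 7}  B6 = {0, 1, 2, 6}  B7 = {0, 1, 2, 9}  B8 = {1, 2, 4, 10}
Tree: B1–B2, B2–B3, B1–B4, B4–B5, B2–B6, B3–B7, B1–B8

Each bag holds 4 vertices, so the decomposition has width 3, which upper-bounds the treewidth. Conversely, {0, 1, 2, 4} is a clique of size 4, and the vertices of any clique must share a bag in every tree decomposition; so some bag has ≥ 4 vertices and tw(G) ≥ 3. Combining the bounds, tw(G) = 3.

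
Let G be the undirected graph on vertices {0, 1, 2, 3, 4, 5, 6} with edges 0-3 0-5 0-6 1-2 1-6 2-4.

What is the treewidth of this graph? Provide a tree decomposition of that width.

Every bag has size at most 2, so the width is 2 − 1 = 1 and tw(G) ≤ 1. Any graph with an edge has treewidth ≥ 1, and G has the edge 0–6. The upper and lower bounds meet at 1, so that is the treewidth.

Treewidth 1.
Bags: B1 = {0, 6}  B2 = {0, 3}  B3 = {1, 6}  B4 = {1, 2}  B5 = {2, 4}  B6 = {0, 5}
Tree: B1–B2, B1–B3, B3–B4, B4–B5, B2–B6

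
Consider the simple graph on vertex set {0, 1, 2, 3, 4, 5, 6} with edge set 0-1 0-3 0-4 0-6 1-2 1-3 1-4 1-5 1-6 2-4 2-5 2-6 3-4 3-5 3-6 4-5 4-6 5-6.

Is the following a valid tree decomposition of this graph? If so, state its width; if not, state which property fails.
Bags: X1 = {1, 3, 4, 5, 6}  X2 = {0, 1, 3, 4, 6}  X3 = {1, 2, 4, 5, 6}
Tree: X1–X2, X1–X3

Yes; width 4.

Every vertex of G appears in some bag (union = {0, 1, 2, 3, 4, 5, 6}); every edge is covered by a bag; and for each vertex v the set of bags containing v is connected in the bag tree. The decomposition is therefore valid. The largest bag has 5 vertices, so the width is 4.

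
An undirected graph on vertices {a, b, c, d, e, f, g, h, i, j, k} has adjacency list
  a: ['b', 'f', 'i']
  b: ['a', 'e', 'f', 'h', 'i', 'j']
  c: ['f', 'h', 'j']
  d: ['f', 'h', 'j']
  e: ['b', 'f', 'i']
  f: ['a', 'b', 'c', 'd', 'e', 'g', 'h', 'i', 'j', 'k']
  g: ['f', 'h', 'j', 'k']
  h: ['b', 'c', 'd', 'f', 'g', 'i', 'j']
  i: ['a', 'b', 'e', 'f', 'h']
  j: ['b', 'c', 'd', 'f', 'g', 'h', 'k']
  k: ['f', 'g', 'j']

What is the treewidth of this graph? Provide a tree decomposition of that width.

Each bag holds 4 vertices, so the decomposition has width 3, which upper-bounds the treewidth. Conversely, {b, e, f, i} is a clique of size 4, and the vertices of any clique must share a bag in every tree decomposition; so some bag has ≥ 4 vertices and tw(G) ≥ 3. Hence tw(G) = 3 exactly.

Treewidth 3.
One such decomposition:
Bags: B1 = {b, f, h, i}  B2 = {b, f, h, j}  B3 = {f, g, h, j}  B4 = {d, f, h, j}  B5 = {c, f, h, j}  B6 = {b, e, f, i}  B7 = {f, g, j, k}  B8 = {a, b, f, i}
Tree: B1–B2, B2–B3, B3–B4, B3–B5, B1–B6, B3–B7, B6–B8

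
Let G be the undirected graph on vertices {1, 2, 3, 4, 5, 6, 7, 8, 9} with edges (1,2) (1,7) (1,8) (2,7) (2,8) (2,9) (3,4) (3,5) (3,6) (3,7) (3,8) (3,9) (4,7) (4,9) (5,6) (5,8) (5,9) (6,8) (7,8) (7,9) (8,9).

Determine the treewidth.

A width-3 tree decomposition is:
Bags: B1 = {3, 5, 8, 9}  B2 = {3, 5, 6, 8}  B3 = {3, 7, 8, 9}  B4 = {3, 4, 7, 9}  B5 = {2, 7, 8, 9}  B6 = {1, 2, 7, 8}
Tree: B1–B2, B1–B3, B3–B4, B3–B5, B5–B6
Every bag has size at most 4, so the width is 4 − 1 = 3 and tw(G) ≤ 3. On the other hand G contains the 4-clique {1, 2, 7, 8}. A clique must lie in a single bag of any decomposition, so no decomposition can have width below 3. The upper and lower bounds meet at 3, so that is the treewidth.

3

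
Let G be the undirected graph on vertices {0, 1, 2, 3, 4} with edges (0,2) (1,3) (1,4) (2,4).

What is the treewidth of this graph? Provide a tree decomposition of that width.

Treewidth 1.
One such decomposition:
Bags: B1 = {0, 2}  B2 = {2, 4}  B3 = {1, 4}  B4 = {1, 3}
Tree: B1–B2, B2–B3, B3–B4

The largest bag has 2 vertices, giving width 1; this decomposition certifies tw(G) ≤ 1. Since G has at least one edge (e.g. 0–2), it is not an edgeless graph, so tw(G) ≥ 1. Hence tw(G) = 1 exactly.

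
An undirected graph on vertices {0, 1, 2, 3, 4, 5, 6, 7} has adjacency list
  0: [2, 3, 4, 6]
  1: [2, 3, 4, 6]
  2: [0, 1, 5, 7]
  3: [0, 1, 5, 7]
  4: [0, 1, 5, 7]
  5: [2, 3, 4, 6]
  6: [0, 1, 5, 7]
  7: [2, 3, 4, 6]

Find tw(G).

4

A width-4 tree decomposition is:
Bags: B1 = {0, 1, 3, 5, 7}  B2 = {0, 1, 4, 5, 7}  B3 = {0, 1, 2, 5, 7}  B4 = {0, 1, 5, 6, 7}
Tree: B1–B2, B2–B3, B3–B4
The largest bag has 5 vertices, giving width 4; this decomposition certifies tw(G) ≤ 4. For the lower bound: the 5 vertex sets {3,7}, {4,5}, {0,2}, {1}, {6} are disjoint, each induces a connected subgraph, and every pair is joined by at least one edge of G. Contracting each set to a single vertex therefore yields K_{5} as a minor, and since treewidth is minor-monotone, tw(G) ≥ tw(K_{5}) = 4. Therefore the treewidth is 4.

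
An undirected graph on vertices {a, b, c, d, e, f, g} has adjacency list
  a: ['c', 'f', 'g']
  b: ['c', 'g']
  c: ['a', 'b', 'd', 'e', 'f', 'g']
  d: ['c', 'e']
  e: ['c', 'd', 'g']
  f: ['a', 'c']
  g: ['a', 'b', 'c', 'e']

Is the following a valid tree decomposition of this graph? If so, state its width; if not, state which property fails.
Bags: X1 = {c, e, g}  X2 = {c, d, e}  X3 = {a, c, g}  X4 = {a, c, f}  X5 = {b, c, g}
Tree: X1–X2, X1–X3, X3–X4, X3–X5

Yes; width 2.

Checking the three conditions: (i) the bags cover all of {a, b, c, d, e, f, g}; (ii) for each edge, some bag contains both endpoints; (iii) the bags containing any fixed vertex form a subtree. All hold, so the decomposition is valid with width 3 − 1 = 2.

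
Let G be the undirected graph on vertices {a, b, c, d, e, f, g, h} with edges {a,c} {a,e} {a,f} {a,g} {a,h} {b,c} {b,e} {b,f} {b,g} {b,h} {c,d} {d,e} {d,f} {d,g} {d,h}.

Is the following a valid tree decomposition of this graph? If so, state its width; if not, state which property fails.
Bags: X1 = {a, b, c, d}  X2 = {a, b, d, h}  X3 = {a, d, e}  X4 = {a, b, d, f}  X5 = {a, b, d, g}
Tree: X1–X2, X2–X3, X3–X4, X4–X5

No — edge (b,e) lies in no bag.

A tree decomposition must satisfy three properties: every vertex lies in some bag; for every edge, both endpoints lie together in some bag; and for every vertex, the bags containing it form a connected subtree. Here edge (b,e) lies in no bag, so the decomposition is invalid.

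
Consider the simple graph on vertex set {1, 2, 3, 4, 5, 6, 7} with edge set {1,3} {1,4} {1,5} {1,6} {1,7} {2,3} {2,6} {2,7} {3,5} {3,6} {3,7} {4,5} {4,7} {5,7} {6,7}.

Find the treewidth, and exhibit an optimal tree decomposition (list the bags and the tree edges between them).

Treewidth 3.
One optimal decomposition is:
Bags: B1 = {1, 3, 5, 7}  B2 = {1, 4, 5, 7}  B3 = {1, 3, 6, 7}  B4 = {2, 3, 6, 7}
Tree: B1–B2, B1–B3, B3–B4

Every bag has size at most 4, so the width is 4 − 1 = 3 and tw(G) ≤ 3. On the other hand G contains the 4-clique {1, 3, 5, 7}. A clique must lie in a single bag of any decomposition, so no decomposition can have width below 3. Hence tw(G) = 3 exactly.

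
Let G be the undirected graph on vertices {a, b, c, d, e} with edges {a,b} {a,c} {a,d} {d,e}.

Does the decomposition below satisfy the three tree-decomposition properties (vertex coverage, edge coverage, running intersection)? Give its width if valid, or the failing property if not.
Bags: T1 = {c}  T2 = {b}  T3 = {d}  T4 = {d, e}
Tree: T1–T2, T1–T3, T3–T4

A tree decomposition must satisfy three properties: every vertex lies in some bag; for every edge, both endpoints lie together in some bag; and for every vertex, the bags containing it form a connected subtree. Here vertex a appears in no bag, so the decomposition is invalid.

No — vertex a appears in no bag.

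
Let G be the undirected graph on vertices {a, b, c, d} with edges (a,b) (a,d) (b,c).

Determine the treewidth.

A width-1 tree decomposition is:
Bags: B1 = {a, d}  B2 = {a, b}  B3 = {b, c}
Tree: B1–B2, B2–B3
Every bag has size at most 2, so the width is 2 − 1 = 1 and tw(G) ≤ 1. Since G has at least one edge (e.g. d–a), it is not an edgeless graph, so tw(G) ≥ 1. Combining the bounds, tw(G) = 1.

1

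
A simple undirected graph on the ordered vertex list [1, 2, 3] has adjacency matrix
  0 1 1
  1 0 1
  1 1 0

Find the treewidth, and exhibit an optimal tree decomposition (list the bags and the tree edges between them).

Treewidth 2.
One such decomposition:
Bags: B1 = {1, 2, 3}
Tree: (single bag)

With just one bag of size 3, the width is 3 − 1 = 2, so tw(G) ≤ 2. For the lower bound, the 3 vertices {1, 2, 3} are pairwise adjacent, and any tree decomposition puts a clique entirely inside one bag — forcing width ≥ 2. Therefore the treewidth is 2.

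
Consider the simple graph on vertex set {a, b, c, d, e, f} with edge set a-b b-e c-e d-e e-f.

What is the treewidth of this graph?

A width-1 tree decomposition is:
Bags: B1 = {b, e}  B2 = {a, b}  B3 = {d, e}  B4 = {e, f}  B5 = {c, e}
Tree: B1–B2, B1–B3, B1–B4, B3–B5
The largest bag has 2 vertices, giving width 1; this decomposition certifies tw(G) ≤ 1. Any graph with an edge has treewidth ≥ 1, and G has the edge e–b. Combining the bounds, tw(G) = 1.

1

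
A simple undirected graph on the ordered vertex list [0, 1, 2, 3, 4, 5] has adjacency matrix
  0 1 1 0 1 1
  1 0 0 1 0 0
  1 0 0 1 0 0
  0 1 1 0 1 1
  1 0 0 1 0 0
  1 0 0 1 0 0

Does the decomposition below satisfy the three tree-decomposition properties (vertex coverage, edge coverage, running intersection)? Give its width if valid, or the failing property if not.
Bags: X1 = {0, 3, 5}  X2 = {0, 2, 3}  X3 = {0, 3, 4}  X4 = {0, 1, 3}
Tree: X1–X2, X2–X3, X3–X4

Vertex coverage: the bags together contain {0, 1, 2, 3, 4, 5}, the full vertex set. Edge coverage: each edge of G has both endpoints in at least one bag. Running intersection: for every vertex, the bags containing it form a connected subtree. All three properties hold, so this is a valid tree decomposition of width max|bag| − 1 = 2, and hence tw(G) ≤ 2.

Yes; width 2.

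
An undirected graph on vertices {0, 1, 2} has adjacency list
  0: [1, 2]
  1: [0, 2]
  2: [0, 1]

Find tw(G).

A width-2 tree decomposition is:
Bags: B1 = {0, 1, 2}
Tree: (single bag)
With just one bag of size 3, the width is 3 − 1 = 2, so tw(G) ≤ 2. For the lower bound, the 3 vertices {0, 1, 2} are pairwise adjacent, and any tree decomposition puts a clique entirely inside one bag — forcing width ≥ 2. Hence tw(G) = 2 exactly.

2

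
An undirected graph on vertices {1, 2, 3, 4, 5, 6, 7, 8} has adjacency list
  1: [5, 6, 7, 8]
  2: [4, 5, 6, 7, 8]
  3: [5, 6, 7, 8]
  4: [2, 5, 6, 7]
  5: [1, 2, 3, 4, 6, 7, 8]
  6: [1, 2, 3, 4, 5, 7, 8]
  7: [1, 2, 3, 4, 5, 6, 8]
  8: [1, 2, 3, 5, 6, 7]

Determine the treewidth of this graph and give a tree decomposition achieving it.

Every bag has size at most 5, so the width is 5 − 1 = 4 and tw(G) ≤ 4. Conversely, {1, 5, 6, 7, 8} is a clique of size 5, and the vertices of any clique must share a bag in every tree decomposition; so some bag has ≥ 5 vertices and tw(G) ≥ 4. Therefore the treewidth is 4.

Treewidth 4.
One such decomposition:
Bags: B1 = {3, 5, 6, 7, 8}  B2 = {2, 5, 6, 7, 8}  B3 = {1, 5, 6, 7, 8}  B4 = {2, 4, 5, 6, 7}
Tree: B1–B2, B1–B3, B2–B4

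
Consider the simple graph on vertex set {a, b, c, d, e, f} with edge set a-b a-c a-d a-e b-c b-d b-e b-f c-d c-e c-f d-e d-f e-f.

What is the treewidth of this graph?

4

A width-4 tree decomposition is:
Bags: B1 = {a, b, c, d, e}  B2 = {b, c, d, e, f}
Tree: B1–B2
The largest bag has 5 vertices, giving width 4; this decomposition certifies tw(G) ≤ 4. For the lower bound, the 5 vertices {b, c, d, e, f} are pairwise adjacent, and any tree decomposition puts a clique entirely inside one bag — forcing width ≥ 4. The upper and lower bounds meet at 4, so that is the treewidth.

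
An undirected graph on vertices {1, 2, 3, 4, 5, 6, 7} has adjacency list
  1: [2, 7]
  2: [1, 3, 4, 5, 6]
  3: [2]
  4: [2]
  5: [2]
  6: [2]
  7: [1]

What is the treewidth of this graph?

A width-1 tree decomposition is:
Bags: B1 = {1, 7}  B2 = {1, 2}  B3 = {2, 4}  B4 = {2, 3}  B5 = {2, 5}  B6 = {2, 6}
Tree: B1–B2, B2–B3, B3–B4, B4–B5, B5–B6
Every bag has size at most 2, so the width is 2 − 1 = 1 and tw(G) ≤ 1. G has an edge, so its treewidth is at least 1. The upper and lower bounds meet at 1, so that is the treewidth.

1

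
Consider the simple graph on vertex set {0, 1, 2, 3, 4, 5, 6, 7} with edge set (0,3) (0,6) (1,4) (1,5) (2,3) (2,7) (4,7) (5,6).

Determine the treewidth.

2

A width-2 tree decomposition is:
Bags: B1 = {2, 4, 7}  B2 = {2, 3, 4}  B3 = {0, 3, 4}  B4 = {0, 4, 6}  B5 = {4, 5, 6}  B6 = {1, 4, 5}
Tree: B1–B2, B2–B3, B3–B4, B4–B5, B5–B6
Every bag has size at most 3, so the width is 3 − 1 = 2 and tw(G) ≤ 2. Since 4–7–2–3–0–6–5–1–4 is a cycle in G, G is not acyclic. Forests are exactly the graphs of treewidth ≤ 1, so tw(G) ≥ 2. The upper and lower bounds meet at 2, so that is the treewidth.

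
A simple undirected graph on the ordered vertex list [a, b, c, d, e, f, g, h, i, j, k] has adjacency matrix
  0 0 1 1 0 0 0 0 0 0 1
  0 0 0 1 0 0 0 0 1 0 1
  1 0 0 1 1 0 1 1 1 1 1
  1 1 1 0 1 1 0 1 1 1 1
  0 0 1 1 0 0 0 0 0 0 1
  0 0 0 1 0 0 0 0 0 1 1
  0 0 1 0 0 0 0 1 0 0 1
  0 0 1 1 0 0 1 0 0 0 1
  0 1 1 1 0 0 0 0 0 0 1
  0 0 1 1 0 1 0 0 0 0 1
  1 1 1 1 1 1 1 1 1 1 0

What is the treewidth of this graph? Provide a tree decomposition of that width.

Treewidth 3.
One optimal decomposition is:
Bags: B1 = {c, d, j, k}  B2 = {c, d, i, k}  B3 = {a, c, d, k}  B4 = {c, d, h, k}  B5 = {b, d, i, k}  B6 = {c, d, e, k}  B7 = {c, g, h, k}  B8 = {d, f, j, k}
Tree: B1–B2, B2–B3, B3–B4, B2–B5, B2–B6, B4–B7, B1–B8

Each bag holds 4 vertices, so the decomposition has width 3, which upper-bounds the treewidth. For the lower bound, the 4 vertices {c, d, h, k} are pairwise adjacent, and any tree decomposition puts a clique entirely inside one bag — forcing width ≥ 3. The upper and lower bounds meet at 3, so that is the treewidth.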